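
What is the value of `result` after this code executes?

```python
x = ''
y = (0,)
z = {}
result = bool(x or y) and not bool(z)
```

x = ''; y = (0,); z = {}; result = True

True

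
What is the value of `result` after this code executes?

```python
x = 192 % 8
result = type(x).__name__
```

x is int; result = 'int'

'int'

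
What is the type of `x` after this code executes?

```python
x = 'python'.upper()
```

str.upper() returns str

str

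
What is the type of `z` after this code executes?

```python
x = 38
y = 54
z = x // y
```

int // int = int

int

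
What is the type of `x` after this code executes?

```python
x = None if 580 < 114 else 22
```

580 < 114 is False, so the else branch is taken

int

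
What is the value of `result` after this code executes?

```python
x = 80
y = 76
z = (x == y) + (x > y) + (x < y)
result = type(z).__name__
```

x is int; y is int; z is int; result = 'int'

'int'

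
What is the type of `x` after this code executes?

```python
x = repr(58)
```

repr() returns str

str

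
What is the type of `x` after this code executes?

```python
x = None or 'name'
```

'or' with None returns the other truthy value (str)

str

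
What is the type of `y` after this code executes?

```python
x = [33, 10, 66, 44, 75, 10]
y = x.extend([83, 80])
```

list.extend() returns None

NoneType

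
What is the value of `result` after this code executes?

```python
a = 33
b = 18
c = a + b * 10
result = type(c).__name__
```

a is int; b is int; c is int; result = 'int'

'int'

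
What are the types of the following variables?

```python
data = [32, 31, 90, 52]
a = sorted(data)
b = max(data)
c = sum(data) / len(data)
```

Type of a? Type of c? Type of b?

sorted() returns list; int / int = float; max of ints returns int

list, float, int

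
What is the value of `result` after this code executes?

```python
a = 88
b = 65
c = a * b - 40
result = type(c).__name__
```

a is int; b is int; c is int; result = 'int'

'int'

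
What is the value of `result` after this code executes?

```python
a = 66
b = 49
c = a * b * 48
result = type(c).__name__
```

a is int; b is int; c is int; result = 'int'

'int'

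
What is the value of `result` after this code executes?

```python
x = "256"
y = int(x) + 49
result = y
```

x = '256'; y = 305; result = 305

305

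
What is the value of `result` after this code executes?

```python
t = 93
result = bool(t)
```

t = 93; result = True

True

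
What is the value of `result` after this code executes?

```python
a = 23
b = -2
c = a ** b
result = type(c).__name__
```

a is int; b is int; c is float; result = 'float'

'float'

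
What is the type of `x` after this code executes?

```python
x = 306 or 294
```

'or' returns first truthy value (int)

int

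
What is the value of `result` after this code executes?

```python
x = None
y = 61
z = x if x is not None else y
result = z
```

x = None; y = 61; z = 61; result = 61

61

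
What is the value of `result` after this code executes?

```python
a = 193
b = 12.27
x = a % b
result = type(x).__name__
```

a is int; b is float; x is float; result = 'float'

'float'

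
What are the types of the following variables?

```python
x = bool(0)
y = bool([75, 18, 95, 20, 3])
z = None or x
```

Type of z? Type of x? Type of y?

None or bool returns the bool; bool() returns bool; bool() returns bool

bool, bool, bool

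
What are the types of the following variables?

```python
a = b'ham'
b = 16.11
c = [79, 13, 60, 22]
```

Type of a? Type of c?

a is assigned a bytes literal (b'...' prefix); c is assigned a list literal (square brackets)

bytes, list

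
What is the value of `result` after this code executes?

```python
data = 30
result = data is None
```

data = 30; result = False

False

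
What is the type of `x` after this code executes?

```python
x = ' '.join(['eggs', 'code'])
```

str.join() returns str

str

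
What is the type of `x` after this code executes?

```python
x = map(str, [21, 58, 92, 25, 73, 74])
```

map() returns a map object

map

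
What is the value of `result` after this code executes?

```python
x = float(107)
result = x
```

x = 107.0; result = 107.0

107.0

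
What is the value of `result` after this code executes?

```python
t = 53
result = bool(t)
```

t = 53; result = True

True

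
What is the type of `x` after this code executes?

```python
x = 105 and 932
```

'and' with truthy values returns last operand (int)

int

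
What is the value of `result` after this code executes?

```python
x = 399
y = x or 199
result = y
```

x = 399; y = 399; result = 399

399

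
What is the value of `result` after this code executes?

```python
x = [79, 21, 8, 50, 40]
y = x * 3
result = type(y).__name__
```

x is list; y is list; result = 'list'

'list'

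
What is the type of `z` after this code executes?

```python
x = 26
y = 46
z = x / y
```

int / int = float

float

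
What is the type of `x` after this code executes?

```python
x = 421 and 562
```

'and' with truthy values returns last operand (int)

int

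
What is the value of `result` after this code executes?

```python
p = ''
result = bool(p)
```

p = ''; result = False

False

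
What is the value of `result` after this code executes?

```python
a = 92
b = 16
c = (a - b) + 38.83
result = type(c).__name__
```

a is int; b is int; c is float; result = 'float'

'float'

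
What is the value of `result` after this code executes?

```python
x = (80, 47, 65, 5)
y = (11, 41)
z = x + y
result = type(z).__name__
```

x is tuple; y is tuple; z is tuple; result = 'tuple'

'tuple'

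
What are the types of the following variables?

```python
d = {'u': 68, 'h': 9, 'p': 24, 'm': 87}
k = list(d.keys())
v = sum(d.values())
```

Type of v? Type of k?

sum of ints is int; list() converts to list

int, list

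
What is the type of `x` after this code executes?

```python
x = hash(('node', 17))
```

hash() returns int

int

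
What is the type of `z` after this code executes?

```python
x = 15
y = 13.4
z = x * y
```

int * float = float

float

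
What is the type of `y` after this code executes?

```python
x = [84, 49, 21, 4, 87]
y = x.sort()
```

list.sort() returns None (mutates in place)

NoneType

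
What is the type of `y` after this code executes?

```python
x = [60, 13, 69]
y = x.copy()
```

list.copy() returns list

list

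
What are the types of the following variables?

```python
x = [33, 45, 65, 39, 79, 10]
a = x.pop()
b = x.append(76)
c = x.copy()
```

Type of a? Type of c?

pop() returns element; copy() returns list

int, list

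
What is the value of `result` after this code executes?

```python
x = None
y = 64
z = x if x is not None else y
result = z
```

x = None; y = 64; z = 64; result = 64

64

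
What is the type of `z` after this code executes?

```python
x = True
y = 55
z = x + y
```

bool + int = int (bool is subclass of int)

int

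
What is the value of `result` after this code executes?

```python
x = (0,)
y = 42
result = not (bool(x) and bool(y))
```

x = (0,); y = 42; result = False

False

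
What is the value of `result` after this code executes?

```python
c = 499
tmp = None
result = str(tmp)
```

c = 499; tmp = None; result = 'None'

'None'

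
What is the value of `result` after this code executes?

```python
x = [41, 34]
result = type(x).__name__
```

x is list; result = 'list'

'list'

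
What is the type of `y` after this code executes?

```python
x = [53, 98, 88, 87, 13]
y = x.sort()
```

list.sort() returns None (mutates in place)

NoneType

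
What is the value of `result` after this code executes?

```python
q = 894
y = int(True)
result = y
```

q = 894; y = 1; result = 1

1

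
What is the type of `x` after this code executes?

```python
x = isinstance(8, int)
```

isinstance() returns bool

bool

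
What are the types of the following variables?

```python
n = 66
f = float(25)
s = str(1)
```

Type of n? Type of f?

n is assigned a bare integer (no decimal point), so it is an int; f is assigned the result of calling float(), which returns a float

int, float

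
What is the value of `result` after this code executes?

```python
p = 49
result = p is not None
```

p = 49; result = True

True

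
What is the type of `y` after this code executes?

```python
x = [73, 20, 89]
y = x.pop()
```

list.pop() returns the popped element

int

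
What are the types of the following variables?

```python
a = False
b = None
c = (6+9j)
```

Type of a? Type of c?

a is assigned the constant False, which has type bool; c is assigned (6+9j), an int plus an imaginary literal (j suffix), which evaluates to complex

bool, complex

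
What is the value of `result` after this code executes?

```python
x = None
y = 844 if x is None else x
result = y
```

x = None; y = 844; result = 844

844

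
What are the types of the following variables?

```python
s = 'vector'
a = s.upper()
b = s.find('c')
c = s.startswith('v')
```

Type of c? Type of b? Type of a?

startswith() returns bool; find() returns int; upper() returns str

bool, int, str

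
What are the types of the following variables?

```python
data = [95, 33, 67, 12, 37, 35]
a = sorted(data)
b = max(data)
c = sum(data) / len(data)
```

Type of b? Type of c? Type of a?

max of ints returns int; int / int = float; sorted() returns list

int, float, list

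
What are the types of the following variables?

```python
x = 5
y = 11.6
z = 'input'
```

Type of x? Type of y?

x is assigned a bare integer (no decimal point), so it is an int; y is assigned a number with a decimal point, so it is a float

int, float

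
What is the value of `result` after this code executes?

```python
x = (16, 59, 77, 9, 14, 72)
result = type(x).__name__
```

x is tuple; result = 'tuple'

'tuple'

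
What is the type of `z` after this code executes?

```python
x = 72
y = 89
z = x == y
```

Equality comparison returns bool

bool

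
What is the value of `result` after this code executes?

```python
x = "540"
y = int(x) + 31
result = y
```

x = '540'; y = 571; result = 571

571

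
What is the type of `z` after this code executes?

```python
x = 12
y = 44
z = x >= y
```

Comparison returns bool

bool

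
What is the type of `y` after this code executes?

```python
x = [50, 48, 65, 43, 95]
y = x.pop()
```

list.pop() returns the popped element

int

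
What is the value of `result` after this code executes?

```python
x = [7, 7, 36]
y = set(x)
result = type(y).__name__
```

x is list; y is set; result = 'set'

'set'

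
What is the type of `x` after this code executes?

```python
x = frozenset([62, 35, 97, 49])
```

frozenset() returns frozenset

frozenset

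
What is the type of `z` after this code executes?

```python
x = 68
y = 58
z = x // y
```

int // int = int

int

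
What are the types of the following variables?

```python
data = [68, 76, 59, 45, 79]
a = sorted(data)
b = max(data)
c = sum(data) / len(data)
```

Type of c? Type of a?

int / int = float; sorted() returns list

float, list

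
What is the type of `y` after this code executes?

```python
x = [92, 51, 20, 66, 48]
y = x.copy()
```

list.copy() returns list

list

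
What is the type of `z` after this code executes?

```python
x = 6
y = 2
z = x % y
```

int % int = int

int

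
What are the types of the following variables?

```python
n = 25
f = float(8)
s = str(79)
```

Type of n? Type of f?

n is assigned a bare integer (no decimal point), so it is an int; f is assigned the result of calling float(), which returns a float

int, float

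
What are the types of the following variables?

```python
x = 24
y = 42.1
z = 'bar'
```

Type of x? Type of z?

x is assigned a bare integer (no decimal point), so it is an int; z is assigned a quoted string literal, so it is a str

int, str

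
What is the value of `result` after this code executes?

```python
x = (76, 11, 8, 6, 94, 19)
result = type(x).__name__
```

x is tuple; result = 'tuple'

'tuple'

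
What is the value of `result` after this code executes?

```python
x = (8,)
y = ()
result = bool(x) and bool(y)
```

x = (8,); y = (); result = False

False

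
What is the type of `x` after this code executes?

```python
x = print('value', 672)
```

print() returns None

NoneType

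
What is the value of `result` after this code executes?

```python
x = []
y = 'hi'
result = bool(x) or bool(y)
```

x = []; y = 'hi'; result = True

True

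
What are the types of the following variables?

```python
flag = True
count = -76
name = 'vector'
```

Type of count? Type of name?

count is assigned a bare integer (no decimal point), so it is an int; name is assigned a quoted string literal, so it is a str

int, str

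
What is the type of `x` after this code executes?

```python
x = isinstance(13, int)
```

isinstance() returns bool

bool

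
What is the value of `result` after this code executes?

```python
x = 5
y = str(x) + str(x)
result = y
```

x = 5; y = '55'; result = '55'

'55'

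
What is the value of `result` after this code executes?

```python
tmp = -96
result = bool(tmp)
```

tmp = -96; result = True

True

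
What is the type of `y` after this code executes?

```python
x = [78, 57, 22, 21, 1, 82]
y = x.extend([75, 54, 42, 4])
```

list.extend() returns None

NoneType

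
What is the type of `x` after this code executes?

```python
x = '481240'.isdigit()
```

str.isdigit() returns bool

bool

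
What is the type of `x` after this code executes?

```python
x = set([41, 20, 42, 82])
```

set() constructor returns set

set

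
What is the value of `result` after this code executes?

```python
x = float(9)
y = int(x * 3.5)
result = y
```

x = 9.0; y = 31; result = 31

31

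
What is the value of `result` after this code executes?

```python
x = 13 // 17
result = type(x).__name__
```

x is int; result = 'int'

'int'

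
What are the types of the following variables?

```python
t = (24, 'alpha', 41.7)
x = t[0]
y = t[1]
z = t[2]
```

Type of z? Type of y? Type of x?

tuple[2] is float; tuple[1] is str; tuple[0] is int

float, str, int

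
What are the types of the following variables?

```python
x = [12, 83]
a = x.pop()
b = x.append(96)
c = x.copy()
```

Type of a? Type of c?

pop() returns element; copy() returns list

int, list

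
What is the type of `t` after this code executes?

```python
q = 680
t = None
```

None has type NoneType

NoneType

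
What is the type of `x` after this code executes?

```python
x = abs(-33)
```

abs() of int returns int

int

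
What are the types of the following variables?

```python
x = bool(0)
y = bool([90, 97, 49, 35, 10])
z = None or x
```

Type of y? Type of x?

bool() returns bool; bool() returns bool

bool, bool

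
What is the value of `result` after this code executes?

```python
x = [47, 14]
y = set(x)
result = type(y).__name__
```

x is list; y is set; result = 'set'

'set'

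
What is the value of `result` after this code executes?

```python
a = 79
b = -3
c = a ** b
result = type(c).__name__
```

a is int; b is int; c is float; result = 'float'

'float'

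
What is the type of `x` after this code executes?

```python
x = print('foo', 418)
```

print() returns None

NoneType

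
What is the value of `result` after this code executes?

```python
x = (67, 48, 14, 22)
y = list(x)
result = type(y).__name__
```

x is tuple; y is list; result = 'list'

'list'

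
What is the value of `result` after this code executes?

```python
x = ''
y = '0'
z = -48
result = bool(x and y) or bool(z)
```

x = ''; y = '0'; z = -48; result = True

True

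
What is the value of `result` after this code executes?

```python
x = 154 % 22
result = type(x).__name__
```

x is int; result = 'int'

'int'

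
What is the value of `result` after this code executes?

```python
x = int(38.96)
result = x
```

x = 38; result = 38

38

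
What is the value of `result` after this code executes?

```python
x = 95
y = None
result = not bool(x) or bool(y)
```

x = 95; y = None; result = False

False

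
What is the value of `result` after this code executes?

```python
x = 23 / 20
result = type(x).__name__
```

x is float; result = 'float'

'float'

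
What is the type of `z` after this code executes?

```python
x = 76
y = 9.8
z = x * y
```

int * float = float

float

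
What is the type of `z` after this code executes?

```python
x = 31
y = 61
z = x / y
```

int / int = float

float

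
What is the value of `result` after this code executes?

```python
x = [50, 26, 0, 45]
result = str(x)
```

x = [50, 26, 0, 45]; result = '[50, 26, 0, 45]'

'[50, 26, 0, 45]'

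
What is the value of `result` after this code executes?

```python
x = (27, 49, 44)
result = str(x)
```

x = (27, 49, 44); result = '(27, 49, 44)'

'(27, 49, 44)'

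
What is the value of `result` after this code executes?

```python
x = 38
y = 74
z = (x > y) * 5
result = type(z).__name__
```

x is int; y is int; z is int; result = 'int'

'int'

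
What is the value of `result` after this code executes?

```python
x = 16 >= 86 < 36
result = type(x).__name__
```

x is bool; result = 'bool'

'bool'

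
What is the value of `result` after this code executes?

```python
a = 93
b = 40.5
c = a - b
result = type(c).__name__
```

a is int; b is float; c is float; result = 'float'

'float'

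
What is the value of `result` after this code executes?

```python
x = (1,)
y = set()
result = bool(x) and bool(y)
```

x = (1,); y = set(); result = False

False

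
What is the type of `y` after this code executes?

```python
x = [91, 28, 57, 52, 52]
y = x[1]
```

Indexing list[int] returns int

int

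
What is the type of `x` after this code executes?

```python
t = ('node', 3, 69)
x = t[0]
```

Index 0 of tuple is a str literal

str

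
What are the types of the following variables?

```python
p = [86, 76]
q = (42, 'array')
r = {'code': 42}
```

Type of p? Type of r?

p is assigned a list literal (square brackets); r is assigned a dict literal ({key: value})

list, dict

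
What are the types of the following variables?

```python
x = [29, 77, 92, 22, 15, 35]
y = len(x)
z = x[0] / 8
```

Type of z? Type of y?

int / int = float; len() returns int

float, int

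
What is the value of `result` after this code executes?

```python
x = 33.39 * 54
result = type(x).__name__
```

x is float; result = 'float'

'float'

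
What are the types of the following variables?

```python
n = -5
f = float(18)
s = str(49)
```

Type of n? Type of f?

n is assigned a bare integer (no decimal point), so it is an int; f is assigned the result of calling float(), which returns a float

int, float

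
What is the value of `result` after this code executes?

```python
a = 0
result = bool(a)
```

a = 0; result = False

False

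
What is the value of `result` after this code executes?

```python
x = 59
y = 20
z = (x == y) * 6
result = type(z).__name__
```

x is int; y is int; z is int; result = 'int'

'int'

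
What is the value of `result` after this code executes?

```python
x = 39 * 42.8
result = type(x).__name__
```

x is float; result = 'float'

'float'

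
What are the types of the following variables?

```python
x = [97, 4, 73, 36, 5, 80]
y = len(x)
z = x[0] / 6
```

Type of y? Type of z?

len() returns int; int / int = float

int, float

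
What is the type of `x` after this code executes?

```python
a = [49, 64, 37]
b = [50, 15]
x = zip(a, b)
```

zip() returns a zip object

zip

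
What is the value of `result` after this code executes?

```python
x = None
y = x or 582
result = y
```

x = None; y = 582; result = 582

582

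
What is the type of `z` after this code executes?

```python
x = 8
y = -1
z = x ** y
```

int ** negative = float

float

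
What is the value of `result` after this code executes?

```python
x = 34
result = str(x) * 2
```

x = 34; result = '3434'

'3434'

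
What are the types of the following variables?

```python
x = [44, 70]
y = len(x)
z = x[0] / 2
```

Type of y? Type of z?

len() returns int; int / int = float

int, float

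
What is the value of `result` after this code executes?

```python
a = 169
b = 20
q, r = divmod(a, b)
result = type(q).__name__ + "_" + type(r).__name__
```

a is int; b is int; q is int; r is int; result = 'int_int'

'int_int'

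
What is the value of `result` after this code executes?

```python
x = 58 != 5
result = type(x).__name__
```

x is bool; result = 'bool'

'bool'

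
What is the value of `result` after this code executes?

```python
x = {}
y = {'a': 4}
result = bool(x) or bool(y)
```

x = {}; y = {'a': 4}; result = True

True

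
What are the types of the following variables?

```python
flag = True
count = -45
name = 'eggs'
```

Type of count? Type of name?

count is assigned a bare integer (no decimal point), so it is an int; name is assigned a quoted string literal, so it is a str

int, str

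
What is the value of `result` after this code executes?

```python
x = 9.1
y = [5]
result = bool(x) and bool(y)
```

x = 9.1; y = [5]; result = True

True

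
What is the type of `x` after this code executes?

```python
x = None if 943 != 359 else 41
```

943 != 359 is True, so the if branch is taken

NoneType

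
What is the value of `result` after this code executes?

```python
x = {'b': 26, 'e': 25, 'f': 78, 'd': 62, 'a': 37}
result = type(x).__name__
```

x is dict; result = 'dict'

'dict'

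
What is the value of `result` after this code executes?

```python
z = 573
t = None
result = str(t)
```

z = 573; t = None; result = 'None'

'None'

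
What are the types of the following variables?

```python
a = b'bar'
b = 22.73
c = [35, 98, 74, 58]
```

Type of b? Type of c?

b is assigned a number with a decimal point, so it is a float; c is assigned a list literal (square brackets)

float, list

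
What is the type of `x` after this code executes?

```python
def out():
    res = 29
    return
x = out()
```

Bare return returns None

NoneType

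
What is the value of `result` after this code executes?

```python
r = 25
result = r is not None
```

r = 25; result = True

True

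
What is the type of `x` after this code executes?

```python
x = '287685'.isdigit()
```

str.isdigit() returns bool

bool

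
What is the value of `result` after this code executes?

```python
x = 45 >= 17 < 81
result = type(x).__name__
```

x is bool; result = 'bool'

'bool'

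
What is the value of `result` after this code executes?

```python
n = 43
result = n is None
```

n = 43; result = False

False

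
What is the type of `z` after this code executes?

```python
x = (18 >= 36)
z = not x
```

'not' returns bool

bool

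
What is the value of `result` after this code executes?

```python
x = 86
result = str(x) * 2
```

x = 86; result = '8686'

'8686'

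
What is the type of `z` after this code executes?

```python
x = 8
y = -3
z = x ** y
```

int ** negative = float

float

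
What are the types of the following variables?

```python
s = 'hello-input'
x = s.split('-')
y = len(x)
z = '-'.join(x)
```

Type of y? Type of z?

len() returns int; str.join() returns str

int, str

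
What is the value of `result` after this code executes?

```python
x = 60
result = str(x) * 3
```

x = 60; result = '606060'

'606060'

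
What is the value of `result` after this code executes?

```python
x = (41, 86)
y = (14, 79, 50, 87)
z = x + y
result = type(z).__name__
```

x is tuple; y is tuple; z is tuple; result = 'tuple'

'tuple'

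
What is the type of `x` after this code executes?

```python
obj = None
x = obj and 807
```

'and' returns first falsy value (None)

NoneType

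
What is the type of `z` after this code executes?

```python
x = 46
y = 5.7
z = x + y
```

int + float = float

float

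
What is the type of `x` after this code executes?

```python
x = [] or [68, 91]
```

'or' returns first truthy value (list)

list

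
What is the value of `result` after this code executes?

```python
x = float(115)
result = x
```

x = 115.0; result = 115.0

115.0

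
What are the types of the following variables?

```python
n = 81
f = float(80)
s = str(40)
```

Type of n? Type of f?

n is assigned a bare integer (no decimal point), so it is an int; f is assigned the result of calling float(), which returns a float

int, float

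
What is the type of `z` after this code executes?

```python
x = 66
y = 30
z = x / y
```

int / int = float

float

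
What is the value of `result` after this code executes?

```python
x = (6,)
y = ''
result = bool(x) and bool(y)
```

x = (6,); y = ''; result = False

False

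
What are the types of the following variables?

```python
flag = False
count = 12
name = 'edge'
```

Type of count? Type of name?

count is assigned a bare integer (no decimal point), so it is an int; name is assigned a quoted string literal, so it is a str

int, str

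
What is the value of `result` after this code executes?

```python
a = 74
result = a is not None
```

a = 74; result = True

True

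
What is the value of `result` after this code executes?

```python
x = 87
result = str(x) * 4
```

x = 87; result = '87878787'

'87878787'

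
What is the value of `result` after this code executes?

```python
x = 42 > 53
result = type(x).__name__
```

x is bool; result = 'bool'

'bool'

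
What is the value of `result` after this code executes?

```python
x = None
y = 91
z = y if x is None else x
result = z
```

x = None; y = 91; z = 91; result = 91

91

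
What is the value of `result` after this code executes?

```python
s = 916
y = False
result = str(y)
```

s = 916; y = False; result = 'False'

'False'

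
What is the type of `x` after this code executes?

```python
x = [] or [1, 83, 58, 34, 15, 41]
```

'or' returns first truthy value (list)

list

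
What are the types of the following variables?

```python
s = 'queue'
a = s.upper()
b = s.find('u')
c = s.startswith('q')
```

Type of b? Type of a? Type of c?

find() returns int; upper() returns str; startswith() returns bool

int, str, bool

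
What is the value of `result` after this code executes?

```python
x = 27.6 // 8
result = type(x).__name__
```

x is float; result = 'float'

'float'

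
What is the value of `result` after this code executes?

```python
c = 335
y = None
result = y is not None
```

c = 335; y = None; result = False

False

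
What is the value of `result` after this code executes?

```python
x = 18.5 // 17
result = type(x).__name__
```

x is float; result = 'float'

'float'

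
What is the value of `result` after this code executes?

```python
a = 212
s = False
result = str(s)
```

a = 212; s = False; result = 'False'

'False'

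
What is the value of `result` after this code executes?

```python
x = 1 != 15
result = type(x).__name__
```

x is bool; result = 'bool'

'bool'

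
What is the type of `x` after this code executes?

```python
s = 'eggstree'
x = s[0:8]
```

Slicing a str returns str

str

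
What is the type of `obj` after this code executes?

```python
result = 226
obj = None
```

None has type NoneType

NoneType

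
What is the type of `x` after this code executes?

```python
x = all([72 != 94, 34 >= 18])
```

all() returns bool

bool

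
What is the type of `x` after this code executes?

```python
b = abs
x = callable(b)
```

callable() returns bool

bool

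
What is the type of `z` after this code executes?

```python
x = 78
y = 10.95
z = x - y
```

int - float = float

float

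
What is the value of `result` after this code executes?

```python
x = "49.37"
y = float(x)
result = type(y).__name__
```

x is str; y is float; result = 'float'

'float'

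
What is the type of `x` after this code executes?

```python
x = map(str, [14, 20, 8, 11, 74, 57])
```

map() returns a map object

map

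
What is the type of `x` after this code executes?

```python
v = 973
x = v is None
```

'is' comparison returns bool

bool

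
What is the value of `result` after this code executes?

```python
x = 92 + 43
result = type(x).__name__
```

x is int; result = 'int'

'int'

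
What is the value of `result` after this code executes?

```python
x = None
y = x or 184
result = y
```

x = None; y = 184; result = 184

184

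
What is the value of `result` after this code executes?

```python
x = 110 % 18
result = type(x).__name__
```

x is int; result = 'int'

'int'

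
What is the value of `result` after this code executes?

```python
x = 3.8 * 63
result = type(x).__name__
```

x is float; result = 'float'

'float'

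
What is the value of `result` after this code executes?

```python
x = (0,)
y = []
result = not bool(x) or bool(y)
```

x = (0,); y = []; result = False

False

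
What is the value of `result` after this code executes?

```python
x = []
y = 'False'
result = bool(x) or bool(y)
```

x = []; y = 'False'; result = True

True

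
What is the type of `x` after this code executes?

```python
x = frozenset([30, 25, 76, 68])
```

frozenset() returns frozenset

frozenset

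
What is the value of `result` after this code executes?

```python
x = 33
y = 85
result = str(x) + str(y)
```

x = 33; y = 85; result = '3385'

'3385'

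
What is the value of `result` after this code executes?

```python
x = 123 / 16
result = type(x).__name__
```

x is float; result = 'float'

'float'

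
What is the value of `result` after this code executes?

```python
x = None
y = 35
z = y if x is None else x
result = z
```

x = None; y = 35; z = 35; result = 35

35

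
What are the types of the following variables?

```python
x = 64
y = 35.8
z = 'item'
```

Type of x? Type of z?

x is assigned a bare integer (no decimal point), so it is an int; z is assigned a quoted string literal, so it is a str

int, str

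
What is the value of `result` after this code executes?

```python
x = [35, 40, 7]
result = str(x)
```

x = [35, 40, 7]; result = '[35, 40, 7]'

'[35, 40, 7]'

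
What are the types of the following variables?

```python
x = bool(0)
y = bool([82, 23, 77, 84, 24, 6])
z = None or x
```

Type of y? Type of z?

bool() returns bool; None or bool returns the bool

bool, bool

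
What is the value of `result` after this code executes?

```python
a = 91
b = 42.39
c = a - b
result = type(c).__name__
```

a is int; b is float; c is float; result = 'float'

'float'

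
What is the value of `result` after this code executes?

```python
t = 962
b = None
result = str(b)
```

t = 962; b = None; result = 'None'

'None'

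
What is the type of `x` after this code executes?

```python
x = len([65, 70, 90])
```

len() always returns int

int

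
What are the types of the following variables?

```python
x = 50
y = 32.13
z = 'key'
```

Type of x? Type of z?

x is assigned a bare integer (no decimal point), so it is an int; z is assigned a quoted string literal, so it is a str

int, str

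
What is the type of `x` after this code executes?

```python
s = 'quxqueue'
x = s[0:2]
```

Slicing a str returns str

str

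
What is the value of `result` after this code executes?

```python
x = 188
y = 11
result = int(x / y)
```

x = 188; y = 11; result = 17

17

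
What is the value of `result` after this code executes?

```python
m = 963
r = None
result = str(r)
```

m = 963; r = None; result = 'None'

'None'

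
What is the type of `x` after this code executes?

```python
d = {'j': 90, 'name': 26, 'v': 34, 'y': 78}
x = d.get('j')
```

dict.get() returns value type when found

int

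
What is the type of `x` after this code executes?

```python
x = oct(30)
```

oct() returns str representation

str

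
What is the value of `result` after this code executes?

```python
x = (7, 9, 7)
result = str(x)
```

x = (7, 9, 7); result = '(7, 9, 7)'

'(7, 9, 7)'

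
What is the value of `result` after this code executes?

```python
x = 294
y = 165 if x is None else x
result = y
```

x = 294; y = 294; result = 294

294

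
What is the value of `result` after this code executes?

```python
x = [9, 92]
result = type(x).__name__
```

x is list; result = 'list'

'list'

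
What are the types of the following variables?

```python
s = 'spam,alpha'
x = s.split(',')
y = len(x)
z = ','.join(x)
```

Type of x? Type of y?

str.split() returns list; len() returns int

list, int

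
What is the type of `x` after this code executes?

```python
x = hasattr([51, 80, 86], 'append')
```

hasattr() returns bool

bool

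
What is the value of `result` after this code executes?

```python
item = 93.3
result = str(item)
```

item = 93.3; result = '93.3'

'93.3'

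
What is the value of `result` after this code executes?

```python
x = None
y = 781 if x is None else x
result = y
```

x = None; y = 781; result = 781

781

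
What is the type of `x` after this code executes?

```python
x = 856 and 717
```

'and' with truthy values returns last operand (int)

int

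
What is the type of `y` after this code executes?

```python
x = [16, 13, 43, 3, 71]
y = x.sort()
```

list.sort() returns None (mutates in place)

NoneType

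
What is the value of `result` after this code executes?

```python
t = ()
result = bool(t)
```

t = (); result = False

False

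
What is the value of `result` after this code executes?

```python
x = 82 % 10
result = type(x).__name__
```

x is int; result = 'int'

'int'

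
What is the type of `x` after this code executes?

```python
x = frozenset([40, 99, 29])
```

frozenset() returns frozenset

frozenset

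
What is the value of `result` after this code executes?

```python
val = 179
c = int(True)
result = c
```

val = 179; c = 1; result = 1

1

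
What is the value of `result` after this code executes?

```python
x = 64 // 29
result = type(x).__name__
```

x is int; result = 'int'

'int'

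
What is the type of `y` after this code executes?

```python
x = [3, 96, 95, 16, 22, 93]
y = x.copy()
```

list.copy() returns list

list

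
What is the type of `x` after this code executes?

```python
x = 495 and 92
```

'and' with truthy values returns last operand (int)

int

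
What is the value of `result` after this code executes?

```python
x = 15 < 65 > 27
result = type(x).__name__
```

x is bool; result = 'bool'

'bool'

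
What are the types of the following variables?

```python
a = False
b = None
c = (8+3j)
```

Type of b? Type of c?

b is assigned None, whose type is NoneType; c is assigned (8+3j), an int plus an imaginary literal (j suffix), which evaluates to complex

NoneType, complex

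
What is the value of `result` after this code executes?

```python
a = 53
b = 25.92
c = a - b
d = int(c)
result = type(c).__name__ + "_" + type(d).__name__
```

a is int; b is float; c is float; d is int; result = 'float_int'

'float_int'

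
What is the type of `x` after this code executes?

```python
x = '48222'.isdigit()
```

str.isdigit() returns bool

bool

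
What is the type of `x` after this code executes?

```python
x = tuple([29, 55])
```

tuple() constructor returns tuple

tuple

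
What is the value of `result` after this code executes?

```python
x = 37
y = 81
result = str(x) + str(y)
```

x = 37; y = 81; result = '3781'

'3781'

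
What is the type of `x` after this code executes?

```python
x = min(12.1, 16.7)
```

min() of floats returns float

float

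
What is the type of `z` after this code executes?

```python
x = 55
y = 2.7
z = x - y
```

int - float = float

float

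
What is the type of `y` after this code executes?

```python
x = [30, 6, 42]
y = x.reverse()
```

list.reverse() returns None

NoneType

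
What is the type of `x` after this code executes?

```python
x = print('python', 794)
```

print() returns None

NoneType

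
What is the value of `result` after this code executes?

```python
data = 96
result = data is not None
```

data = 96; result = True

True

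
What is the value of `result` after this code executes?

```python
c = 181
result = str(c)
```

c = 181; result = '181'

'181'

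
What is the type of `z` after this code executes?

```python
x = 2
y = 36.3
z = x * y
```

int * float = float

float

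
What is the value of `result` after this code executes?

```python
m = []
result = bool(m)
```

m = []; result = False

False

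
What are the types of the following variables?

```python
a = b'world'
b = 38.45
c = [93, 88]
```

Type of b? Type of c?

b is assigned a number with a decimal point, so it is a float; c is assigned a list literal (square brackets)

float, list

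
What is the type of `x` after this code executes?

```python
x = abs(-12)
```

abs() of int returns int

int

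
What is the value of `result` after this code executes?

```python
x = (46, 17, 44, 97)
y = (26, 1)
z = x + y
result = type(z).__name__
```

x is tuple; y is tuple; z is tuple; result = 'tuple'

'tuple'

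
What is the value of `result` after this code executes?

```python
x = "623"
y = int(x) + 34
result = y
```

x = '623'; y = 657; result = 657

657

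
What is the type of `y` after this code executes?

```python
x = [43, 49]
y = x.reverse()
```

list.reverse() returns None

NoneType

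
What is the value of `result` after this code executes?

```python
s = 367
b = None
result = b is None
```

s = 367; b = None; result = True

True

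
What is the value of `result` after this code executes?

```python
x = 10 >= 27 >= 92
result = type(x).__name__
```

x is bool; result = 'bool'

'bool'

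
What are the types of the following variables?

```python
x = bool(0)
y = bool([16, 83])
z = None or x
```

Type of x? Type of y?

bool() returns bool; bool() returns bool

bool, bool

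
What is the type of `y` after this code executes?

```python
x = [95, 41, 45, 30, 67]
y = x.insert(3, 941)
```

list.insert() returns None

NoneType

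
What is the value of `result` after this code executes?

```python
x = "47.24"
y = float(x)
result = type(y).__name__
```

x is str; y is float; result = 'float'

'float'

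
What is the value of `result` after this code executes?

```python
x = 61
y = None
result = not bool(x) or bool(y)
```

x = 61; y = None; result = False

False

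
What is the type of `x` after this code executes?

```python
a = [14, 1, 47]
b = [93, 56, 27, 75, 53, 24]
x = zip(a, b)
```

zip() returns a zip object

zip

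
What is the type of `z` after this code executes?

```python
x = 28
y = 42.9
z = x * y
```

int * float = float

float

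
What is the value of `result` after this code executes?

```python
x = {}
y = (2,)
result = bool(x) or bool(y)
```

x = {}; y = (2,); result = True

True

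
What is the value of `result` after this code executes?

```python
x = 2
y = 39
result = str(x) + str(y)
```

x = 2; y = 39; result = '239'

'239'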